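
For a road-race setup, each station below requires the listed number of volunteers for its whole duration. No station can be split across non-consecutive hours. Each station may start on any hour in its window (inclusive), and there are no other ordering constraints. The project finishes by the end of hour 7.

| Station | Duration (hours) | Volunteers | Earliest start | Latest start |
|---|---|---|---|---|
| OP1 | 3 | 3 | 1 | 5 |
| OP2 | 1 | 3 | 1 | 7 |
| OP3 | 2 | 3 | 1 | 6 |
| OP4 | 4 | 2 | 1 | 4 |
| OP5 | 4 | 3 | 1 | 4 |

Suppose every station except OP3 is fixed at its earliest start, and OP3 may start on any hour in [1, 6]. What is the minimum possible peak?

OP3@1: h1:14  h2:11  h3:8  h4:5  h5:0  h6:0  h7:0 → peak 14
OP3@2: h1:11  h2:11  h3:11  h4:5  h5:0  h6:0  h7:0 → peak 11
OP3@3: h1:11  h2:8  h3:11  h4:8  h5:0  h6:0  h7:0 → peak 11
OP3@4: h1:11  h2:8  h3:8  h4:8  h5:3  h6:0  h7:0 → peak 11
OP3@5: h1:11  h2:8  h3:8  h4:5  h5:3  h6:3  h7:0 → peak 11
OP3@6: h1:11  h2:8  h3:8  h4:5  h5:0  h6:3  h7:3 → peak 11
Best is OP3@2, peak 11.

11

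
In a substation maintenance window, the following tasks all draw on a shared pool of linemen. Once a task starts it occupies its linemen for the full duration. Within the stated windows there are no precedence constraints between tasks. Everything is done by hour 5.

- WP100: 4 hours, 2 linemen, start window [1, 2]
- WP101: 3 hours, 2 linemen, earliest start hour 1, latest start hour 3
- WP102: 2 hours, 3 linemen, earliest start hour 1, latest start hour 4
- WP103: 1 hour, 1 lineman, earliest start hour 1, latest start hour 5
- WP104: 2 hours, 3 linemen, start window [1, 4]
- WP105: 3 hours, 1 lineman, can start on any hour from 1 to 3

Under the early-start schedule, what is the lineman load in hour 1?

12

At early start, hour 1 has: WP100, WP101, WP102, WP103, WP104, WP105.
Demand: 2 + 2 + 3 + 1 + 3 + 1 = 12.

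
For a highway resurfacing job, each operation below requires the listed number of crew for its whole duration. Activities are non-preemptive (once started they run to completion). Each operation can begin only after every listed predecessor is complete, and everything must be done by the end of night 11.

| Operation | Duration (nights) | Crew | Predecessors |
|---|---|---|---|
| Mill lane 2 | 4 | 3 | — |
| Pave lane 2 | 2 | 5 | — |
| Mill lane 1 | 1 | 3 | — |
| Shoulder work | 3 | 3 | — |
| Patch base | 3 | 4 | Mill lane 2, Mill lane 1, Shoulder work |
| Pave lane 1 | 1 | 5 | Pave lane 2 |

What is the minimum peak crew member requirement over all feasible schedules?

Early-start (Mill lane 2@1, Pave lane 2@1, Mill lane 1@1, Shoulder work@1, Patch base@5, Pave lane 1@3) gives peak 14: n1:14  n2:11  n3:11  n4:3  n5:4  n6:4  n7:4  n8:0  n9:0  n10:0  n11:0.
Shift Pave lane 2→5, Shoulder work→2, Patch base→7, Pave lane 1→10.
Schedule Mill lane 2@1, Pave lane 2@5, Mill lane 1@1, Shoulder work@2, Patch base@7, Pave lane 1@10: n1:6  n2:6  n3:6  n4:6  n5:5  n6:5  n7:4  n8:4  n9:4  n10:5  n11:0 — peak 6.

6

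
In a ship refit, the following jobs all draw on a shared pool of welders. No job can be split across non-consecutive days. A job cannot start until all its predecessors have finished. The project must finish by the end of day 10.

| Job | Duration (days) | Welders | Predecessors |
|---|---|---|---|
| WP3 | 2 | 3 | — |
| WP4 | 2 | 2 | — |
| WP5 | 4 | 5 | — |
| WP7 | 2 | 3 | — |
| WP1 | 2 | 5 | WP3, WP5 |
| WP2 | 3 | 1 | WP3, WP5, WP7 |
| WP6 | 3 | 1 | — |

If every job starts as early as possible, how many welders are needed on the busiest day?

Early-start schedule: WP3@1, WP4@1, WP5@1, WP7@1, WP1@5, WP2@5, WP6@1.
Load per day: day 1: 14, day 2: 14, day 3: 6, day 4: 5, day 5: 6, day 6: 6, day 7: 1, day 8: 0, day 9: 0, day 10: 0.
Peak is 14.

14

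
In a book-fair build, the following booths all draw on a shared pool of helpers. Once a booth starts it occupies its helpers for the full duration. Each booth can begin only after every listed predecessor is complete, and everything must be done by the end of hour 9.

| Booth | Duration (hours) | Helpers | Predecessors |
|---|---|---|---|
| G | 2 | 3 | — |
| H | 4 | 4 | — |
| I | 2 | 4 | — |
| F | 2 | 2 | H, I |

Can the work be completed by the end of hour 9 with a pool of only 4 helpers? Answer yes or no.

The minimum achievable peak is 5; 4 < 5, so no feasible schedule stays within the cap.

no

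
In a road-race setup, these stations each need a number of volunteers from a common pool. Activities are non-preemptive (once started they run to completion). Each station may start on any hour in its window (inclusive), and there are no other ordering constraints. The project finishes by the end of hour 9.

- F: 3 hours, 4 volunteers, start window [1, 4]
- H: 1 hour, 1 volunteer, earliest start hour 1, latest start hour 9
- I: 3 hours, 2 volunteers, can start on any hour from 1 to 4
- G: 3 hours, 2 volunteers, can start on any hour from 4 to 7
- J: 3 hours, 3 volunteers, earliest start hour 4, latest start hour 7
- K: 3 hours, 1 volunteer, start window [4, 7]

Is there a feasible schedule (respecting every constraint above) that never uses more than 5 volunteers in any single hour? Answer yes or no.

yes

Schedule F@1, H@1, I@4, G@4, J@7, K@4: h1:5  h2:4  h3:4  h4:5  h5:5  h6:5  h7:3  h8:3  h9:3 — peak 5 ≤ 5.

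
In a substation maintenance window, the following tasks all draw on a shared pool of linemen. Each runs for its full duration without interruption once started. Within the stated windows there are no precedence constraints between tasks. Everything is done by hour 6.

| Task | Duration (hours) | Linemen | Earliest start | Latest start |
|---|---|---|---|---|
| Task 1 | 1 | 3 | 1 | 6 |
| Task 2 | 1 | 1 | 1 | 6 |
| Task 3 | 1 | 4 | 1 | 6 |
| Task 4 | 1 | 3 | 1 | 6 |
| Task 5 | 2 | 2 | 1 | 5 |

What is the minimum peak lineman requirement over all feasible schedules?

4

Early-start (Task 1@1, Task 2@1, Task 3@1, Task 4@1, Task 5@1) gives peak 13: h1:13  h2:2  h3:0  h4:0  h5:0  h6:0.
Shift Task 3→2, Task 4→3, Task 5→4.
Schedule Task 1@1, Task 2@1, Task 3@2, Task 4@3, Task 5@4: h1:4  h2:4  h3:3  h4:2  h5:2  h6:0 — peak 4.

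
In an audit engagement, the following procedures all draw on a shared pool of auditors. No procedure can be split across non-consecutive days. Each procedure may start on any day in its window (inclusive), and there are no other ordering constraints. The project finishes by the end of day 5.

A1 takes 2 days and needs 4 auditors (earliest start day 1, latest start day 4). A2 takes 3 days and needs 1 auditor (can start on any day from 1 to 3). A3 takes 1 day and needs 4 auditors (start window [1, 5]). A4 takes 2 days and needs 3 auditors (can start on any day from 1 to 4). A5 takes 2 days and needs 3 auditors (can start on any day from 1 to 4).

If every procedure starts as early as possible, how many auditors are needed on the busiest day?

15

Early-start schedule: A1@1, A2@1, A3@1, A4@1, A5@1.
Load per day: day 1: 15, day 2: 11, day 3: 1, day 4: 0, day 5: 0.
Peak is 15.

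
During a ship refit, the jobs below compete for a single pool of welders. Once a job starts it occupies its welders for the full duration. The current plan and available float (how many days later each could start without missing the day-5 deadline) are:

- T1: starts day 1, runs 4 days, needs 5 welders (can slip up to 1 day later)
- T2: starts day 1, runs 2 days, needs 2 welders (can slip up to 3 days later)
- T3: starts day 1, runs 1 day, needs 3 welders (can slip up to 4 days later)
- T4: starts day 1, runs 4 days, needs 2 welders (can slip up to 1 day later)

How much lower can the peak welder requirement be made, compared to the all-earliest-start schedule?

Early-start peak: d1:12  d2:9  d3:7  d4:7  d5:0 ⇒ 12.
Leveled (T1@1, T2@1, T3@5, T4@1): d1:9  d2:9  d3:7  d4:7  d5:3 ⇒ 9.
Reduction 12 − 9 = 3.

3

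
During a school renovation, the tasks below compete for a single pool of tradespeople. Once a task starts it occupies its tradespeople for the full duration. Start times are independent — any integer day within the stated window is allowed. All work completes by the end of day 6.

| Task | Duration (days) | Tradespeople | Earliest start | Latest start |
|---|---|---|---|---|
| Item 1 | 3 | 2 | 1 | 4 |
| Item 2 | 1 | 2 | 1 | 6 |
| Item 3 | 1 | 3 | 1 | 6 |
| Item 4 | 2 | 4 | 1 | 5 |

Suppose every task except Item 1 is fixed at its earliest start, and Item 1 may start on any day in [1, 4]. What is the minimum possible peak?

9

Item 1@1: d1:11  d2:6  d3:2  d4:0  d5:0  d6:0 → peak 11
Item 1@2: d1:9  d2:6  d3:2  d4:2  d5:0  d6:0 → peak 9
Item 1@3: d1:9  d2:4  d3:2  d4:2  d5:2  d6:0 → peak 9
Item 1@4: d1:9  d2:4  d3:0  d4:2  d5:2  d6:2 → peak 9
Best is Item 1@2, peak 9.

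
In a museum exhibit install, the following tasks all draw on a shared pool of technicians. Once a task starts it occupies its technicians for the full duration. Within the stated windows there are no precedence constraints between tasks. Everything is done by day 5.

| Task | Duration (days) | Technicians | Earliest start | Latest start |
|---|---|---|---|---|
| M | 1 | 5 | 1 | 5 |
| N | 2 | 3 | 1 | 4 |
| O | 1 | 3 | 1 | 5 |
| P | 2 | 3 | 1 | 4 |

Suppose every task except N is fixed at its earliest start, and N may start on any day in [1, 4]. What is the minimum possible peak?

11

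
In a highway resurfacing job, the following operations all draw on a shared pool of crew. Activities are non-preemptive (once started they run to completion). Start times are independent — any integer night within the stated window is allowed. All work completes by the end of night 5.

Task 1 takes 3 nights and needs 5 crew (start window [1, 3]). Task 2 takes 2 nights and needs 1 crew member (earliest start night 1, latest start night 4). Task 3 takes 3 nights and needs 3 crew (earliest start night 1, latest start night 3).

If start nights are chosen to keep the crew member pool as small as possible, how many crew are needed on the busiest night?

8

Early-start (Task 1@1, Task 2@1, Task 3@1) gives peak 9: n1:9  n2:9  n3:8  n4:0  n5:0.
Shift Task 3→3.
Schedule Task 1@1, Task 2@1, Task 3@3: n1:6  n2:6  n3:8  n4:3  n5:3 — peak 8.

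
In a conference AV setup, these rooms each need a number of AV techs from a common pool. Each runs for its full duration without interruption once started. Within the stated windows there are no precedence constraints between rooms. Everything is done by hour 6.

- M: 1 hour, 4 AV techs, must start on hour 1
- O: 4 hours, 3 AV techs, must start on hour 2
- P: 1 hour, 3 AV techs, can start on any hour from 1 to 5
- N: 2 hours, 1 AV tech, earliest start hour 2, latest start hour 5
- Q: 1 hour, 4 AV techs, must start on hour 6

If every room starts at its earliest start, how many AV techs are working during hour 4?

3

At early start, hour 4 has: O.
Demand: 3 = 3.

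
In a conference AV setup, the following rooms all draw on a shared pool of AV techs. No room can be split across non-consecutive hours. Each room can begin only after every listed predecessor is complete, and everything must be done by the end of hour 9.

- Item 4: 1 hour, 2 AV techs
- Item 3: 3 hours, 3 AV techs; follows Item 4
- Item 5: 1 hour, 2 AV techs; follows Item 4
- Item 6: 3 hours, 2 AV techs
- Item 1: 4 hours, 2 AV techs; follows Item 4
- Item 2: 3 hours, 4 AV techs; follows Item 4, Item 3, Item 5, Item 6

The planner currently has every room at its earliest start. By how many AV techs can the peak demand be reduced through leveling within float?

4

Early-start peak: h1:4  h2:9  h3:7  h4:5  h5:6  h6:4  h7:4  h8:0  h9:0 ⇒ 9.
Leveled (Item 4@1, Item 3@4, Item 5@2, Item 6@1, Item 1@3, Item 2@7): h1:4  h2:4  h3:4  h4:5  h5:5  h6:5  h7:4  h8:4  h9:4 ⇒ 5.
Reduction 9 − 5 = 4.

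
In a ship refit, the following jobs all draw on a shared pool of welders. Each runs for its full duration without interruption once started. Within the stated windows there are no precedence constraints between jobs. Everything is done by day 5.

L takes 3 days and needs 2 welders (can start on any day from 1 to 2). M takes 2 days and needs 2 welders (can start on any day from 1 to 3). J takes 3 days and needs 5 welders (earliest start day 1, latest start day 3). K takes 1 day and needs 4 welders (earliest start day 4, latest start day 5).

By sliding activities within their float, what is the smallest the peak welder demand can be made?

9

Schedule L@1, M@1, J@1, K@4: d1:9  d2:9  d3:7  d4:4  d5:0 — peak 9.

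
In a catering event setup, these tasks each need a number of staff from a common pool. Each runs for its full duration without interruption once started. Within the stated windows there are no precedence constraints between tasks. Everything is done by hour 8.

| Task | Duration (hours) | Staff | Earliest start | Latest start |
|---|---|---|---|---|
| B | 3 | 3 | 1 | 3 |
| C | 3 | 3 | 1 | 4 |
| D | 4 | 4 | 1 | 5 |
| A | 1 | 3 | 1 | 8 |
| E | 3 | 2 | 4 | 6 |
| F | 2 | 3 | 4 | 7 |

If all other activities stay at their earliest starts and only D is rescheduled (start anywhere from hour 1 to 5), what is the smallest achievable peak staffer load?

D@1: h1:13  h2:10  h3:10  h4:9  h5:5  h6:2  h7:0  h8:0 → peak 13
D@2: h1:9  h2:10  h3:10  h4:9  h5:9  h6:2  h7:0  h8:0 → peak 10
D@3: h1:9  h2:6  h3:10  h4:9  h5:9  h6:6  h7:0  h8:0 → peak 10
D@4: h1:9  h2:6  h3:6  h4:9  h5:9  h6:6  h7:4  h8:0 → peak 9
D@5: h1:9  h2:6  h3:6  h4:5  h5:9  h6:6  h7:4  h8:4 → peak 9
Best is D@4, peak 9.

9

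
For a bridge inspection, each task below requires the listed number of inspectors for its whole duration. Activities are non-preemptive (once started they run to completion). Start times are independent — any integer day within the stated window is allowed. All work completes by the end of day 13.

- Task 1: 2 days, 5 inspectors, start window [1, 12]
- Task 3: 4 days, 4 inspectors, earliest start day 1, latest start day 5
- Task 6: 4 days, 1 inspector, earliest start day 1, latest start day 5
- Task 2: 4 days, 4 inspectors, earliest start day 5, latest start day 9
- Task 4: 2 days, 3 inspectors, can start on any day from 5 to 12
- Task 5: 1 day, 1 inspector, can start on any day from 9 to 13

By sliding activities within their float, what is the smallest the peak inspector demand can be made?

Early-start (Task 1@1, Task 3@1, Task 6@1, Task 2@5, Task 4@5, Task 5@9) gives peak 10: d1:10  d2:10  d3:5  d4:5  d5:7  d6:7  d7:4  d8:4  d9:1  d10:0  d11:0  d12:0  d13:0.
Shift Task 3→3, Task 6→3, Task 2→7, Task 4→11.
Schedule Task 1@1, Task 3@3, Task 6@3, Task 2@7, Task 4@11, Task 5@9: d1:5  d2:5  d3:5  d4:5  d5:5  d6:5  d7:4  d8:4  d9:5  d10:4  d11:3  d12:3  d13:0 — peak 5.
Total inspector-days = 53 over 13 days ⇒ peak ≥ ⌈53/13⌉ = 5, so 5 is optimal.

5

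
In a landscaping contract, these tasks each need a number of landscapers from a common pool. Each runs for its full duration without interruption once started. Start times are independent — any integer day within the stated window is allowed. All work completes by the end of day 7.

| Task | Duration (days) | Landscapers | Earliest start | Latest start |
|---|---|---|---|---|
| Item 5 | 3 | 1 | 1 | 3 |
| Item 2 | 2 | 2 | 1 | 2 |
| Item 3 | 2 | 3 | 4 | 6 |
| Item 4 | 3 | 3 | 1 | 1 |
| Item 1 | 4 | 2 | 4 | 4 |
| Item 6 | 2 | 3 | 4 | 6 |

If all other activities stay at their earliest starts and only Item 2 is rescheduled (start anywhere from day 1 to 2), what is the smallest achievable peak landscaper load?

8

Item 2@1: d1:6  d2:6  d3:4  d4:8  d5:8  d6:2  d7:2 → peak 8
Item 2@2: d1:4  d2:6  d3:6  d4:8  d5:8  d6:2  d7:2 → peak 8
Best is Item 2@1, peak 8.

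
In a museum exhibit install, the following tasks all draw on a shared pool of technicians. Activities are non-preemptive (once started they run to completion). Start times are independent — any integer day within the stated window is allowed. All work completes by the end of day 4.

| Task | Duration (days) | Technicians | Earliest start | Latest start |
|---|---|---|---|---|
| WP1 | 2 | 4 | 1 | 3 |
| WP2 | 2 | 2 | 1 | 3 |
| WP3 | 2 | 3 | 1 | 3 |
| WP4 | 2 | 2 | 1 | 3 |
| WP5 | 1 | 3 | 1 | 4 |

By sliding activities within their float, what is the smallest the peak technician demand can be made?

7

Early-start (WP1@1, WP2@1, WP3@1, WP4@1, WP5@1) gives peak 14: d1:14  d2:11  d3:0  d4:0.
Shift WP2→2, WP3→3, WP4→3.
Schedule WP1@1, WP2@2, WP3@3, WP4@3, WP5@1: d1:7  d2:6  d3:7  d4:5 — peak 7.
Total technician-days = 25 over 4 days ⇒ peak ≥ ⌈25/4⌉ = 7, so 7 is optimal.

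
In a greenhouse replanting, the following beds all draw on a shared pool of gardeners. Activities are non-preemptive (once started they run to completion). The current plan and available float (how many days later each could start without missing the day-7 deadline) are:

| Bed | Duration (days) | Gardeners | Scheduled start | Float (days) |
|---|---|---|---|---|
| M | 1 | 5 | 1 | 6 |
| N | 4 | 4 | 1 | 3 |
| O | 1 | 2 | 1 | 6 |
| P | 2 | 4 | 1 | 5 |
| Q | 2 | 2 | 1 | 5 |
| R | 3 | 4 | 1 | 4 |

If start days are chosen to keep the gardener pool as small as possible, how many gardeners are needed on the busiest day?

Early-start (M@1, N@1, O@1, P@1, Q@1, R@1) gives peak 21: d1:21  d2:14  d3:8  d4:4  d5:0  d6:0  d7:0.
Shift N→2, P→2, Q→6, R→4.
Schedule M@1, N@2, O@1, P@2, Q@6, R@4: d1:7  d2:8  d3:8  d4:8  d5:8  d6:6  d7:2 — peak 8.

8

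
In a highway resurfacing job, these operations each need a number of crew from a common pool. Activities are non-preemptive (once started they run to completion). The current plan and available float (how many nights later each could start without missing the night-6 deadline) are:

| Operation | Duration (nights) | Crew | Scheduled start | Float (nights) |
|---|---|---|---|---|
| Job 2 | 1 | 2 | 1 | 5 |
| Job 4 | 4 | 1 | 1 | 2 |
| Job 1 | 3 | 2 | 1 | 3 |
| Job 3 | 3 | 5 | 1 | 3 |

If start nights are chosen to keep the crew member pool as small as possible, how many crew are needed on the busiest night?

Early-start (Job 2@1, Job 4@1, Job 1@1, Job 3@1) gives peak 10: n1:10  n2:8  n3:8  n4:1  n5:0  n6:0.
Shift Job 3→4.
Schedule Job 2@1, Job 4@1, Job 1@1, Job 3@4: n1:5  n2:3  n3:3  n4:6  n5:5  n6:5 — peak 6.

6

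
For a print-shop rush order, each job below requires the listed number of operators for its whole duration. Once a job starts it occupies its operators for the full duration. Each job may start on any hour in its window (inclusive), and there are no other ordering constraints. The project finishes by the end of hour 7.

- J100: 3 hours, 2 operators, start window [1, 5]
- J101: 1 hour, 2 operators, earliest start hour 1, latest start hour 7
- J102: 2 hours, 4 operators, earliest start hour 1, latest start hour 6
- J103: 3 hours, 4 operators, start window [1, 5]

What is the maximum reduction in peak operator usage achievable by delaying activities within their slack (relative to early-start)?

6

Early-start peak: h1:12  h2:10  h3:6  h4:0  h5:0  h6:0  h7:0 ⇒ 12.
Leveled (J100@1, J101@1, J102@2, J103@4): h1:4  h2:6  h3:6  h4:4  h5:4  h6:4  h7:0 ⇒ 6.
Reduction 12 − 6 = 6.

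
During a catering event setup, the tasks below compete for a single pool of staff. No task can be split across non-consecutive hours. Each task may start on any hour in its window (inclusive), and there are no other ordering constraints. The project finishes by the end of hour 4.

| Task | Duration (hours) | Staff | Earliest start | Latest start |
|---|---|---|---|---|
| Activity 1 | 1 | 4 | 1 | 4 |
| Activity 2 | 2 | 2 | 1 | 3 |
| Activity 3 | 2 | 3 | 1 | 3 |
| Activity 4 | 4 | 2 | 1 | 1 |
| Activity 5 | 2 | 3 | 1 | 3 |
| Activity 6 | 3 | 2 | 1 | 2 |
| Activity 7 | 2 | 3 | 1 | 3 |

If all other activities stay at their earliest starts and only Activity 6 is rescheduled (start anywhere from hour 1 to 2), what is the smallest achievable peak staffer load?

17

Activity 6@1: h1:19  h2:15  h3:4  h4:2 → peak 19
Activity 6@2: h1:17  h2:15  h3:4  h4:4 → peak 17
Best is Activity 6@2, peak 17.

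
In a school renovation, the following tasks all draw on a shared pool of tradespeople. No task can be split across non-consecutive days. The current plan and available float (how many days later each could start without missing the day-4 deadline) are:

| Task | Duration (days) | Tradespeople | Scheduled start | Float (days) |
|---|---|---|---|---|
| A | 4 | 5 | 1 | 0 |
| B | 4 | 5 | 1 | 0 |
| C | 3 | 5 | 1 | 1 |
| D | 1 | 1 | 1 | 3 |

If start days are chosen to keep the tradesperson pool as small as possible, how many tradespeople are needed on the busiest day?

15

Early-start (A@1, B@1, C@1, D@1) gives peak 16: d1:16  d2:15  d3:15  d4:10.
Shift D→4.
Schedule A@1, B@1, C@1, D@4: d1:15  d2:15  d3:15  d4:11 — peak 15.
No arrangement of the 8 feasible schedules does better.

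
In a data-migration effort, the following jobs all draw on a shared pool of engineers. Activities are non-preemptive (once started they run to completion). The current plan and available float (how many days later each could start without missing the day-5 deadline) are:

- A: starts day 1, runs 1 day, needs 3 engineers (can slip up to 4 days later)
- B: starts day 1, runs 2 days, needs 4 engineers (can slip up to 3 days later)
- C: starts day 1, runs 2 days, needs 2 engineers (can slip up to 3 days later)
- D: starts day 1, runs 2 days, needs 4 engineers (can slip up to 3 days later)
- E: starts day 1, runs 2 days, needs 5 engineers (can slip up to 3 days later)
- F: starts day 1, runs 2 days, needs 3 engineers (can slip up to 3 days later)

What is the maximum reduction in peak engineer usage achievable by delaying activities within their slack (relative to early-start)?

12

Early-start peak: d1:21  d2:18  d3:0  d4:0  d5:0 ⇒ 21.
Leveled (A@1, B@1, C@1, D@3, E@4, F@2): d1:9  d2:9  d3:7  d4:9  d5:5 ⇒ 9.
Reduction 21 − 9 = 12.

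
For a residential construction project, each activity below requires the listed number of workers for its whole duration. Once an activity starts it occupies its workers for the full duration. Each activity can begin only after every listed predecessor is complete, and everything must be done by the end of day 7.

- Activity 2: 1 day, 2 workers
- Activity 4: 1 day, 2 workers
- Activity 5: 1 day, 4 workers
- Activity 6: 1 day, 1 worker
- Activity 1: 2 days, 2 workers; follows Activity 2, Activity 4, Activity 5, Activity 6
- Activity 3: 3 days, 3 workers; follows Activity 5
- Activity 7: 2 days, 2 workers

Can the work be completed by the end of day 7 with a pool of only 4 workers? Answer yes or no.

yes

Schedule Activity 2@1, Activity 4@1, Activity 5@2, Activity 6@3, Activity 1@6, Activity 3@3, Activity 7@6: d1:4  d2:4  d3:4  d4:3  d5:3  d6:4  d7:4 — peak 4 ≤ 4.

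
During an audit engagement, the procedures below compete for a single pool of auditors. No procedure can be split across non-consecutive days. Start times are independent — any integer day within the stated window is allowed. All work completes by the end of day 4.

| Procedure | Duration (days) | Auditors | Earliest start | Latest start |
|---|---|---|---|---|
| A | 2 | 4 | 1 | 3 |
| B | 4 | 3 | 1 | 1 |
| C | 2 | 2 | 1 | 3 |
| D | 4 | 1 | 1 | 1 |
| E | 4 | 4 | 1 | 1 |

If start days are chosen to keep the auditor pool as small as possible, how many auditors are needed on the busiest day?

12

Early-start (A@1, B@1, C@1, D@1, E@1) gives peak 14: d1:14  d2:14  d3:8  d4:8.
Shift C→3.
Schedule A@1, B@1, C@3, D@1, E@1: d1:12  d2:12  d3:10  d4:10 — peak 12.
No arrangement of the 9 feasible schedules does better.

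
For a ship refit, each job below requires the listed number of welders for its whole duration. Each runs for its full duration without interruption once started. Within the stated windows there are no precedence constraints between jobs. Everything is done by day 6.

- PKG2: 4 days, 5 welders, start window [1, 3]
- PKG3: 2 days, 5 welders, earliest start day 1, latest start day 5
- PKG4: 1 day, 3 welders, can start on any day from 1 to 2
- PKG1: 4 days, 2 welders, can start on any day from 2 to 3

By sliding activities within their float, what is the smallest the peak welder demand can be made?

8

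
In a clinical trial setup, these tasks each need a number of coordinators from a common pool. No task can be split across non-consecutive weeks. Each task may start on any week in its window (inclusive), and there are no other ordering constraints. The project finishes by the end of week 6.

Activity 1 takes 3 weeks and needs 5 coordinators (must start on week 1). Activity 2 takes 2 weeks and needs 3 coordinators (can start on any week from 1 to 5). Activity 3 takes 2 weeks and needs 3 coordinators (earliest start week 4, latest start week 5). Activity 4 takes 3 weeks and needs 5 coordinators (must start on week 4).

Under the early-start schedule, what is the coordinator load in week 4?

At early start, week 4 has: Activity 3, Activity 4.
Demand: 3 + 5 = 8.

8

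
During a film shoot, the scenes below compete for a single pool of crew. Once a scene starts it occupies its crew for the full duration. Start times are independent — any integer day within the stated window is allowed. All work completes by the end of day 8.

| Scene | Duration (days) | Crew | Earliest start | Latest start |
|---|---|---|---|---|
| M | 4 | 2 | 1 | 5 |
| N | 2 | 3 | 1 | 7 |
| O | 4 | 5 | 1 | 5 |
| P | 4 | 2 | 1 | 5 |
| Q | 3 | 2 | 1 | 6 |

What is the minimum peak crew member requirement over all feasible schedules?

7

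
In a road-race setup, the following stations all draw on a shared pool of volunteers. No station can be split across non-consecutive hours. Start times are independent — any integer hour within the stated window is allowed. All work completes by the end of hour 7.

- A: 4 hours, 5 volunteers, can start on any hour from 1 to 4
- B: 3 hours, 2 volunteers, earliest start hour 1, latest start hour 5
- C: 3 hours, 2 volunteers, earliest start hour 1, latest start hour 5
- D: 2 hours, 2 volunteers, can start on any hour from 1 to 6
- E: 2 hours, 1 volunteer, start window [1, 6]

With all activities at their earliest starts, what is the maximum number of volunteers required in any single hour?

Early-start schedule: A@1, B@1, C@1, D@1, E@1.
Load per hour: hour 1: 12, hour 2: 12, hour 3: 9, hour 4: 5, hour 5: 0, hour 6: 0, hour 7: 0.
Peak is 12.

12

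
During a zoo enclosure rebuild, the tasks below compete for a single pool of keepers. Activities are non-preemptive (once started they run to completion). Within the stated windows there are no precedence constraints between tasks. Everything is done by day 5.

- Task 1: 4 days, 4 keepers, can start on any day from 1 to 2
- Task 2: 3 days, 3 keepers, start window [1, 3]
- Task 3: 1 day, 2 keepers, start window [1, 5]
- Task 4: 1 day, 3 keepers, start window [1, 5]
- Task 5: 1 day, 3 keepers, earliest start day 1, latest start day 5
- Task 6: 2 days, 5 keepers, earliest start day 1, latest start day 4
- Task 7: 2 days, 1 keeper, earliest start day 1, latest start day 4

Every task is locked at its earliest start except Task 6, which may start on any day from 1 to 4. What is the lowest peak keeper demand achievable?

16

Task 6@1: d1:21  d2:13  d3:7  d4:4  d5:0 → peak 21
Task 6@2: d1:16  d2:13  d3:12  d4:4  d5:0 → peak 16
Task 6@3: d1:16  d2:8  d3:12  d4:9  d5:0 → peak 16
Task 6@4: d1:16  d2:8  d3:7  d4:9  d5:5 → peak 16
Best is Task 6@2, peak 16.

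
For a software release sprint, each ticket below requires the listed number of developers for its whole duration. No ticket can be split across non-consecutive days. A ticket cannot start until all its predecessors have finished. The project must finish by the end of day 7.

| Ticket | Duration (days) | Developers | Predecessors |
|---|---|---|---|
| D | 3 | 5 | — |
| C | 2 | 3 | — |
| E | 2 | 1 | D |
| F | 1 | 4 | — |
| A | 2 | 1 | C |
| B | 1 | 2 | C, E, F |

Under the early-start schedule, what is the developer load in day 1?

12

At early start, day 1 has: D, C, F.
Demand: 5 + 3 + 4 = 12.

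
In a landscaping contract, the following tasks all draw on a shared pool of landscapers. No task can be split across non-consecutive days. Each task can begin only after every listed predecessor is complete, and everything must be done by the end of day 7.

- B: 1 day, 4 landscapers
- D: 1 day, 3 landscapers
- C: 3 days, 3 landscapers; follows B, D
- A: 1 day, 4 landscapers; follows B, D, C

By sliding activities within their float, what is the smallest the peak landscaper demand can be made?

Early-start (B@1, D@1, C@2, A@5) gives peak 7: d1:7  d2:3  d3:3  d4:3  d5:4  d6:0  d7:0.
Shift D→2, C→3, A→6.
Schedule B@1, D@2, C@3, A@6: d1:4  d2:3  d3:3  d4:3  d5:3  d6:4  d7:0 — peak 4.
No arrangement of the 20 feasible schedules does better.

4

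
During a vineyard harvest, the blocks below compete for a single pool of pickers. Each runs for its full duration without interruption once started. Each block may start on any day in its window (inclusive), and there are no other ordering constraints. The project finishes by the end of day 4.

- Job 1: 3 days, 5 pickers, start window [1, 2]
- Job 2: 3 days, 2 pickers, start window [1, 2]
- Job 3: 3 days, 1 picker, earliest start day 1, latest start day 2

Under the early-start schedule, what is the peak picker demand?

Early-start schedule: Job 1@1, Job 2@1, Job 3@1.
Load per day: day 1: 8, day 2: 8, day 3: 8, day 4: 0.
Peak is 8.

8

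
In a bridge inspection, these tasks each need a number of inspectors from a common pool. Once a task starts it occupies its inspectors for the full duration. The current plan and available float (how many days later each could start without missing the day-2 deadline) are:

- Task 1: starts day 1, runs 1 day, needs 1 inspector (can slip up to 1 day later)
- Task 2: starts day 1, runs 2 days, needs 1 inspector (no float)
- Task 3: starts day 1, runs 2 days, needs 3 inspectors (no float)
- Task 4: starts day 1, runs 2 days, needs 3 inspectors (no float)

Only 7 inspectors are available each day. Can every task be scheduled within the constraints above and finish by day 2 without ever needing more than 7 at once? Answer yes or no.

Total inspector-days = 15; over 2 days the average is 15/2 > 7, so some day must exceed 7.

no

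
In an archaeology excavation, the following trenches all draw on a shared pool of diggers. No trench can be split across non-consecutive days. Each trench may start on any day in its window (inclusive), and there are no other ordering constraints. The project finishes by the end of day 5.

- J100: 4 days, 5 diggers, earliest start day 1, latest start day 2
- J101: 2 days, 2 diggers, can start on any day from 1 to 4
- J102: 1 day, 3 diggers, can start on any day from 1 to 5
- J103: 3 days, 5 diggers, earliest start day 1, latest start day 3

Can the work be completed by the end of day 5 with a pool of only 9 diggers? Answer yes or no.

no

The minimum achievable peak is 10; 9 < 10, so no feasible schedule stays within the cap.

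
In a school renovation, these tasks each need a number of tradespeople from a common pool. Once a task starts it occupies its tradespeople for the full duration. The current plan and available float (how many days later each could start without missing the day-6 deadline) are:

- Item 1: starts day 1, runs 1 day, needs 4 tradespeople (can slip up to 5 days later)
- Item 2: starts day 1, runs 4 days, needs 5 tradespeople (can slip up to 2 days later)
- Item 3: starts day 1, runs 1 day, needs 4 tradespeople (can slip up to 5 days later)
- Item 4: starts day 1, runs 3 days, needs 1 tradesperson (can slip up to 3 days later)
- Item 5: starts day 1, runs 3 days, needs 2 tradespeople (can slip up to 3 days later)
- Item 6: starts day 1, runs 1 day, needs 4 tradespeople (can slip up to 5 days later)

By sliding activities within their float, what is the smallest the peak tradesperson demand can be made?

Early-start (Item 1@1, Item 2@1, Item 3@1, Item 4@1, Item 5@1, Item 6@1) gives peak 20: d1:20  d2:8  d3:8  d4:5  d5:0  d6:0.
Shift Item 2→2, Item 4→2, Item 5→2, Item 6→6.
Schedule Item 1@1, Item 2@2, Item 3@1, Item 4@2, Item 5@2, Item 6@6: d1:8  d2:8  d3:8  d4:8  d5:5  d6:4 — peak 8.

8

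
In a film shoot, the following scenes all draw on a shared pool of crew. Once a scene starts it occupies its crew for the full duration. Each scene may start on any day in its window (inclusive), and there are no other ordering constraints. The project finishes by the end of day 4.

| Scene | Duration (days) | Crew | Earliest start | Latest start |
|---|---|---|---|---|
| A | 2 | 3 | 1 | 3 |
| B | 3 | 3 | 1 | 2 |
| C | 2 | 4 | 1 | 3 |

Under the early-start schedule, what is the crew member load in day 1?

10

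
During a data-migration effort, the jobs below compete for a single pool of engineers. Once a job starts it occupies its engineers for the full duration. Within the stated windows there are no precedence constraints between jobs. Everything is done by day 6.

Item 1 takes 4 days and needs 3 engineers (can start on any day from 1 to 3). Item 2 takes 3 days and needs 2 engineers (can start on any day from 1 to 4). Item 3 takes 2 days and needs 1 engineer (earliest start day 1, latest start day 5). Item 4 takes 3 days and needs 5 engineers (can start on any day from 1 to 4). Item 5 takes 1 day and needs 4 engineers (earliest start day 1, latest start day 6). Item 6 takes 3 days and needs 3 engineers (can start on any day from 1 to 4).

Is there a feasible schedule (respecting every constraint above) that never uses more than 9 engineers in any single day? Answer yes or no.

yes

Schedule Item 1@1, Item 2@1, Item 3@1, Item 4@4, Item 5@5, Item 6@1: d1:9  d2:9  d3:8  d4:8  d5:9  d6:5 — peak 9 ≤ 9.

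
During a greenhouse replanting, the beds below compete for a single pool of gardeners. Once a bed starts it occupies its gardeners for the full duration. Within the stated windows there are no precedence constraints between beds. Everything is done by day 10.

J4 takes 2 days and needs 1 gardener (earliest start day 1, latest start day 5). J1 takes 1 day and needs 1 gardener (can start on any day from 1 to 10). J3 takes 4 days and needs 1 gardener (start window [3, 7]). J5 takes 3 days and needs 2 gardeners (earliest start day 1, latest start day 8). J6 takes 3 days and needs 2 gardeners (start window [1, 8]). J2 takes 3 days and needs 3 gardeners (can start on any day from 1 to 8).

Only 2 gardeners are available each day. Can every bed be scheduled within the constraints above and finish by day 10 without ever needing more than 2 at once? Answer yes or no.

Total gardener-days = 28; over 10 days the average is 28/10 > 2, so some day must exceed 2.

no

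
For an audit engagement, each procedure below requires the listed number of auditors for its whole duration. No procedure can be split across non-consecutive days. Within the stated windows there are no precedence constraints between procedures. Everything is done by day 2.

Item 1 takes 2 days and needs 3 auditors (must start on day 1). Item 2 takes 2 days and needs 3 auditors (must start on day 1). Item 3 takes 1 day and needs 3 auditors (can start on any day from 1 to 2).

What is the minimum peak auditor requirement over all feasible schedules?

Schedule Item 1@1, Item 2@1, Item 3@1: d1:9  d2:6 — peak 9.
No arrangement of the 2 feasible schedules does better.

9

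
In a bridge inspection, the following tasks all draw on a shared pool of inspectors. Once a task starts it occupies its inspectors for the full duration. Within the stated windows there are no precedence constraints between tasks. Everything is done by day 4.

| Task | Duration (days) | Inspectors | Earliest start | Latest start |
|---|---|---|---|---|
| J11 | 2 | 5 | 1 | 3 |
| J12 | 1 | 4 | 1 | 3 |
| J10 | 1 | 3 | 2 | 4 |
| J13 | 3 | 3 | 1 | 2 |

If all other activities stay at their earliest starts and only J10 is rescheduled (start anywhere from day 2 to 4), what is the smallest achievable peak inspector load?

12

J10@2: d1:12  d2:11  d3:3  d4:0 → peak 12
J10@3: d1:12  d2:8  d3:6  d4:0 → peak 12
J10@4: d1:12  d2:8  d3:3  d4:3 → peak 12
Best is J10@2, peak 12.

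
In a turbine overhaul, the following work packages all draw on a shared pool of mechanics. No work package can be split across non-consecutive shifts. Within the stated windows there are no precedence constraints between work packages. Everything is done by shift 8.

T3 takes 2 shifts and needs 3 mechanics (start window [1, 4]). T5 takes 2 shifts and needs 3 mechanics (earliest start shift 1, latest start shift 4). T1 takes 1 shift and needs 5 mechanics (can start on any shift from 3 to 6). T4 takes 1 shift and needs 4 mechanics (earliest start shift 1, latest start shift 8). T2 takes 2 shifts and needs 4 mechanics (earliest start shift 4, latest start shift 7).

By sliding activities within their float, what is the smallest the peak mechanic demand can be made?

5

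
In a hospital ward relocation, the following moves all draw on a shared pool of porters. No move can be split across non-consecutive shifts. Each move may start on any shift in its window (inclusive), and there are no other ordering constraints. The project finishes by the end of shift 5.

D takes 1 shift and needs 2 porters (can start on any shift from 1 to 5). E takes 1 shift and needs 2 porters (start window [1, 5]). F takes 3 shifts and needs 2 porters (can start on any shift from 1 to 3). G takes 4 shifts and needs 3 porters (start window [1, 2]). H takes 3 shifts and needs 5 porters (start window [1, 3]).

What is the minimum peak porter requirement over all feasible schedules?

10

Early-start (D@1, E@1, F@1, G@1, H@1) gives peak 14: s1:14  s2:10  s3:10  s4:3  s5:0.
Shift H→2.
Schedule D@1, E@1, F@1, G@1, H@2: s1:9  s2:10  s3:10  s4:8  s5:0 — peak 10.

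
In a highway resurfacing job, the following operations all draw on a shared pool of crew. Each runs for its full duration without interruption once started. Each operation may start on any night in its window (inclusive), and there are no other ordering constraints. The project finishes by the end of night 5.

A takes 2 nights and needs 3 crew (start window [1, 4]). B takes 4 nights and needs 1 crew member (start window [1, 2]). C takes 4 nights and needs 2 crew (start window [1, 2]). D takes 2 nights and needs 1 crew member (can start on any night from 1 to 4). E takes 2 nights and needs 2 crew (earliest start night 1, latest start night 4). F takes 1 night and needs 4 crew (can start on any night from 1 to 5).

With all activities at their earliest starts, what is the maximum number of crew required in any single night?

Early-start schedule: A@1, B@1, C@1, D@1, E@1, F@1.
Load per night: night 1: 13, night 2: 9, night 3: 3, night 4: 3, night 5: 0.
Peak is 13.

13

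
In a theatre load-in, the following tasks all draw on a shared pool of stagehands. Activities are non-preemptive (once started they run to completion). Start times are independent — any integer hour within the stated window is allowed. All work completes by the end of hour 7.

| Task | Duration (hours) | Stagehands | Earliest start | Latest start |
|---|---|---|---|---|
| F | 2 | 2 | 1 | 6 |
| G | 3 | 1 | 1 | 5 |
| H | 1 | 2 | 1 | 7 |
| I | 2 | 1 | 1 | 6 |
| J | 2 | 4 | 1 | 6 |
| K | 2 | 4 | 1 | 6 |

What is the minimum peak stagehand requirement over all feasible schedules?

Early-start (F@1, G@1, H@1, I@1, J@1, K@1) gives peak 14: h1:14  h2:12  h3:1  h4:0  h5:0  h6:0  h7:0.
Shift H→3, J→4, K→6.
Schedule F@1, G@1, H@3, I@1, J@4, K@6: h1:4  h2:4  h3:3  h4:4  h5:4  h6:4  h7:4 — peak 4.
Total stagehand-hours = 27 over 7 hours ⇒ peak ≥ ⌈27/7⌉ = 4, so 4 is optimal.

4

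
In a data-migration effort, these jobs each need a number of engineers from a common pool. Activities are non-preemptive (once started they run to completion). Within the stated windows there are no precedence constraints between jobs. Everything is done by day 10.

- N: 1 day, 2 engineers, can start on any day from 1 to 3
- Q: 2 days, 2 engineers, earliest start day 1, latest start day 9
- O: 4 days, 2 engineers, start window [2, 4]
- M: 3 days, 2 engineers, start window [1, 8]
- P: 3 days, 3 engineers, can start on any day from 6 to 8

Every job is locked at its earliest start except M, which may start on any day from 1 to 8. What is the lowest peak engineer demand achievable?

4

M@1: d1:6  d2:6  d3:4  d4:2  d5:2  d6:3  d7:3  d8:3  d9:0  d10:0 → peak 6
M@2: d1:4  d2:6  d3:4  d4:4  d5:2  d6:3  d7:3  d8:3  d9:0  d10:0 → peak 6
M@3: d1:4  d2:4  d3:4  d4:4  d5:4  d6:3  d7:3  d8:3  d9:0  d10:0 → peak 4
M@4: d1:4  d2:4  d3:2  d4:4  d5:4  d6:5  d7:3  d8:3  d9:0  d10:0 → peak 5
M@5: d1:4  d2:4  d3:2  d4:2  d5:4  d6:5  d7:5  d8:3  d9:0  d10:0 → peak 5
M@6: d1:4  d2:4  d3:2  d4:2  d5:2  d6:5  d7:5  d8:5  d9:0  d10:0 → peak 5
M@7: d1:4  d2:4  d3:2  d4:2  d5:2  d6:3  d7:5  d8:5  d9:2  d10:0 → peak 5
M@8: d1:4  d2:4  d3:2  d4:2  d5:2  d6:3  d7:3  d8:5  d9:2  d10:2 → peak 5
Best is M@3, peak 4.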